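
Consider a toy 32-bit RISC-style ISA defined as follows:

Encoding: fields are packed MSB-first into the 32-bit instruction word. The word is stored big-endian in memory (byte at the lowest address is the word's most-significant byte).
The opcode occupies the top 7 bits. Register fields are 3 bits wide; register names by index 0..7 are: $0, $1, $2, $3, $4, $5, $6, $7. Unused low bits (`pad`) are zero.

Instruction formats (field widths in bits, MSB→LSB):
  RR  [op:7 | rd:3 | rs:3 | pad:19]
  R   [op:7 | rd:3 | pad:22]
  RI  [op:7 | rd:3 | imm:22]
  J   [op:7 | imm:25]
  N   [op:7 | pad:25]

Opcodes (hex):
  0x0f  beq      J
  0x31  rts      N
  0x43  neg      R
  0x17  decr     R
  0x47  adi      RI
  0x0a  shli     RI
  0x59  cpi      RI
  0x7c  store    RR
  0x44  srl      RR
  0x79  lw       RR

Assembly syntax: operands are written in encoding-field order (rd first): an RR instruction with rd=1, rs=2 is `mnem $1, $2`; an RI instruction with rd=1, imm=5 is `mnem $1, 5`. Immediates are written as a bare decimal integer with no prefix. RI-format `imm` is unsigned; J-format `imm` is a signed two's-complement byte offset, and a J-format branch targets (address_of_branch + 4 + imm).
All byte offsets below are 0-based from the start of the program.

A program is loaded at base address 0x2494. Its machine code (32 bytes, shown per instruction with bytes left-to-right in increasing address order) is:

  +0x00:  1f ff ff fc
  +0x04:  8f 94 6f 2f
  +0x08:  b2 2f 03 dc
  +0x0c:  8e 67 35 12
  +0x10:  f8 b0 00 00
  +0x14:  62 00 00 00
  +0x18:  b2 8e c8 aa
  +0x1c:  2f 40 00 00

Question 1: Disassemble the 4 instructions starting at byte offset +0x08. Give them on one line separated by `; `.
+0x08: b2 2f 03 dc ⇒ word 0xb22f03dc (big)
  top 7b → 0x59 → cpi [RI]
  rd: (w>>22)&0x7=0x0 → $0
  imm: (w>>0)&0x3fffff=0x2f03dc → 3081180
+0x0c: 8e 67 35 12 ⇒ word 0x8e673512 (big)
  top 7b → 0x47 → adi [RI]
  rd: (w>>22)&0x7=0x1 → $1
  imm: (w>>0)&0x3fffff=0x273512 → 2569490
+0x10: f8 b0 00 00 ⇒ word 0xf8b00000 (big)
  top 7b → 0x7c → store [RR]
  rd: (w>>22)&0x7=0x2 → $2
  rs: (w>>19)&0x7=0x6 → $6
+0x14: 62 00 00 00 ⇒ word 0x62000000 (big)
  top 7b → 0x31 → rts [N]

cpi $0, 3081180; adi $1, 2569490; store $2, $6; rts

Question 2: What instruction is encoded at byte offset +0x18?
cpi $2, 968874

[18] b2 8e c8 aa → 0xb28ec8aa
  opcode bits[31:25]=0x59: cpi/RI
  [24:22] rd=2 = $2
  [21:0] imm=968874 = 968874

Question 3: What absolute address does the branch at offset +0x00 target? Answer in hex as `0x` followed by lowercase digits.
0x2494

[00] 1f ff ff fc → 0x1ffffffc
  opcode bits[31:25]=0xf: beq/J
  imm@[24:0]=0x1fffffc (s25→-4) ⇒ -4
  target = base 0x2494 + off 0x00 + 4 + imm -4 = 0x2494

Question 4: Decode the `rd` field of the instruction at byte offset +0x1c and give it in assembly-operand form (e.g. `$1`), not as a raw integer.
$5

+0x1c: 2f 40 00 00 ⇒ word 0x2f400000 (big)
  op=0x2f400000>>25=0x17 ⇒ decr (R)
  rd: (w>>22)&0x7=0x5 → $5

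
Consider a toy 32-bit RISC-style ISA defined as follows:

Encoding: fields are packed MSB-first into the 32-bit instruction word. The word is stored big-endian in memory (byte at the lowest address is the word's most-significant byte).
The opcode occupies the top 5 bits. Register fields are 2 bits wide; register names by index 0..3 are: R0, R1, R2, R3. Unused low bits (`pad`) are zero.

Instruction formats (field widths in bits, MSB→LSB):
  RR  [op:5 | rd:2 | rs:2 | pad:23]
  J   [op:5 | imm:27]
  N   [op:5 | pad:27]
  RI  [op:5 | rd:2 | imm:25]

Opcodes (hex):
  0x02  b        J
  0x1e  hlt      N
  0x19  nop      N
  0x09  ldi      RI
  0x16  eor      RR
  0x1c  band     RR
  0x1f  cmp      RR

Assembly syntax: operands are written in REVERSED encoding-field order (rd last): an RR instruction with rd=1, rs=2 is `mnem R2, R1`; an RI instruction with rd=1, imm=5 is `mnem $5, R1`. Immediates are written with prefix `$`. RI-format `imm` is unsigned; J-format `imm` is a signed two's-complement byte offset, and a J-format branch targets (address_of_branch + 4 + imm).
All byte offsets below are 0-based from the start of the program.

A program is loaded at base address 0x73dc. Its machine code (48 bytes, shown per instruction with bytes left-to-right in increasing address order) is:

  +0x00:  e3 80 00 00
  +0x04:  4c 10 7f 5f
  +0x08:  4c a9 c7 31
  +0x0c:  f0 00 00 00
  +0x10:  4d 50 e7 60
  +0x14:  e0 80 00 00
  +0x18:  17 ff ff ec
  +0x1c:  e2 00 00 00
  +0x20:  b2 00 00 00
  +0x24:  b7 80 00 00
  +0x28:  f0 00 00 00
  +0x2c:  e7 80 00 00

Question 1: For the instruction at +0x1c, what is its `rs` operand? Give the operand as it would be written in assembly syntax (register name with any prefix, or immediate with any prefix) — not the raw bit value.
off 0x1c: read e2 00 00 00 as big → 0xe2000000
  opcode bits[31:27]=0x1c: band/RR
  rd: (w>>25)&0x3=0x1 → R1
  rs: (w>>23)&0x3=0x0 → R0

R0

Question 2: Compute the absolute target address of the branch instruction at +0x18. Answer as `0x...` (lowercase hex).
0x73e4

+0x18: 17 ff ff ec ⇒ word 0x17ffffec (big)
  opcode bits[31:27]=0x2: b/J
  imm@[26:0]=0x7ffffec (s27→-20) ⇒ $-20
  target = base 0x73dc + off 0x18 + 4 + imm -20 = 0x73e4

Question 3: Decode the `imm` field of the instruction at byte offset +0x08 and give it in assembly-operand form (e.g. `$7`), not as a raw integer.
@+08  big-endian(4c a9 c7 31) = 0x4ca9c731
  op=0x4ca9c731>>27=0x9 ⇒ ldi (RI)
  rd@[26:25]=0x2 ⇒ R2
  imm@[24:0]=0xa9c731 ⇒ $11126577

$11126577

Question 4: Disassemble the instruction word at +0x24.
off 0x24: read b7 80 00 00 as big → 0xb7800000
  opcode bits[31:27]=0x16: eor/RR
  rd@[26:25]=0x3 ⇒ R3
  rs@[24:23]=0x3 ⇒ R3

eor R3, R3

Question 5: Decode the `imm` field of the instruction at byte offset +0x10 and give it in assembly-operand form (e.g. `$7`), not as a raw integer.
$22079328

@+10  big-endian(4d 50 e7 60) = 0x4d50e760
  top 5b → 0x9 → ldi [RI]
  rd: (w>>25)&0x3=0x2 → R2
  imm: (w>>0)&0x1ffffff=0x150e760 → $22079328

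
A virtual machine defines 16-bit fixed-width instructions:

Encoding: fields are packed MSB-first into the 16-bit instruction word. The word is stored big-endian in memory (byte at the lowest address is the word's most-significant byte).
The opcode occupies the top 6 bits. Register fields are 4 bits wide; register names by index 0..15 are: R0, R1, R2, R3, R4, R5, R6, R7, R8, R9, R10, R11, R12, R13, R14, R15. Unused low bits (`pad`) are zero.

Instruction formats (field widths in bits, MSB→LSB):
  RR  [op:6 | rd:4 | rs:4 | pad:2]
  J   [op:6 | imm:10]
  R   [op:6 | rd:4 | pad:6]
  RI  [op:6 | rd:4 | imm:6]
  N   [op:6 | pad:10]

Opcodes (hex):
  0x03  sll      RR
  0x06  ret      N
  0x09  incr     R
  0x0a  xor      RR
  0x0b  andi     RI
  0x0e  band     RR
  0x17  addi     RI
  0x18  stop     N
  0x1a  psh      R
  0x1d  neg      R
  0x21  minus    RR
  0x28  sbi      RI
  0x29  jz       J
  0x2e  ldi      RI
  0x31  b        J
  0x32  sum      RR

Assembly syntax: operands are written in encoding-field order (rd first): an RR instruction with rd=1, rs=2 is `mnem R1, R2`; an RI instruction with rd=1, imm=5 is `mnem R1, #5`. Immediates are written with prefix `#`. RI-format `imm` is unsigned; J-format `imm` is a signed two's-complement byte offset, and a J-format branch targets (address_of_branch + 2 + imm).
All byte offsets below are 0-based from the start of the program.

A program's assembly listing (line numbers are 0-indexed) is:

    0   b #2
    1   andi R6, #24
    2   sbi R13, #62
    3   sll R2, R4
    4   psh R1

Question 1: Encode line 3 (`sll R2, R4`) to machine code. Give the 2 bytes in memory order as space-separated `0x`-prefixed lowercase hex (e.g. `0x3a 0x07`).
line 3 (sll): pack op=0x3:6|rd=2:4|rs=4:4|pad=0:2 = 0x0c90; big→ 0c 90

0x0c 0x90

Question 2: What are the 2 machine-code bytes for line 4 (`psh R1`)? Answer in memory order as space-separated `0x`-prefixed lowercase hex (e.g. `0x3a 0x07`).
line 4 (psh): pack op=0x1a:6|rd=1:4|pad=0:6 = 0x6840; big→ 68 40

0x68 0x40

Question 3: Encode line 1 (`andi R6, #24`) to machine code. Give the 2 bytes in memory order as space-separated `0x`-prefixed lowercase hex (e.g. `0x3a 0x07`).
0x2d 0x98

L1: andi op=0xb:6|rd=6:4|imm=24:6 ⇒ 0x2d98 ⇒ big 2d 98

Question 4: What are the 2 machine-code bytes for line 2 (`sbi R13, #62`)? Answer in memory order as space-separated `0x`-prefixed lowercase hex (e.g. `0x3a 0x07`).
0xa3 0x7e

2. sbi fields op=0x28:6|rd=13:4|imm=62:6 → word a37eh → a3 7e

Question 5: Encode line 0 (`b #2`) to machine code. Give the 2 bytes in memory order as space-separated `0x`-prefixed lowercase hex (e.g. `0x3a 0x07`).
0xc4 0x02

line 0 (b): pack op=0x31:6|imm=2:10 = 0xc402; big→ c4 02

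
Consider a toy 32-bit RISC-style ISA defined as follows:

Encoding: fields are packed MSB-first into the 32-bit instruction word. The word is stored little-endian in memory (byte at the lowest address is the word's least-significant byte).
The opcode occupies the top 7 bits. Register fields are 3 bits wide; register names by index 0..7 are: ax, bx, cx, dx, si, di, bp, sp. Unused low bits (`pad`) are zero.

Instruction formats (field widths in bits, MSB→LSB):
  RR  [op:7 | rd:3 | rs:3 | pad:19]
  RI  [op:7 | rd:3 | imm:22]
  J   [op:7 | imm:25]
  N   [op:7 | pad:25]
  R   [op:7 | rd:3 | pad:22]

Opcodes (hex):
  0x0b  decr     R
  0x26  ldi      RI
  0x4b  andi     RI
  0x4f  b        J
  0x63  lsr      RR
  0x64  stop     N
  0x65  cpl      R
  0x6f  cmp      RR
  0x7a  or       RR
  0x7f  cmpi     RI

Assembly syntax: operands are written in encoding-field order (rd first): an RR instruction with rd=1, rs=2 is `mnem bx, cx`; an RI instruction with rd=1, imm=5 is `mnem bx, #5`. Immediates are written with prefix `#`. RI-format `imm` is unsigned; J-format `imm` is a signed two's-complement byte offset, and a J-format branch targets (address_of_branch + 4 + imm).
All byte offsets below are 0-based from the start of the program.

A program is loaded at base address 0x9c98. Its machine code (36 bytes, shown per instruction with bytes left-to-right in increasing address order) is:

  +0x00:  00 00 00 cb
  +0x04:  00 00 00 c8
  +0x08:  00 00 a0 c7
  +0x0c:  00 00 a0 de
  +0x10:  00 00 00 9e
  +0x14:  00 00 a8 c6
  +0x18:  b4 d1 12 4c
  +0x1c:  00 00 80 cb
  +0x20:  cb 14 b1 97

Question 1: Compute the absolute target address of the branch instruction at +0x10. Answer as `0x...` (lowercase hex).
0x9cac

off 0x10: read 00 00 00 9e as little → 0x9e000000
  top 7b → 0x4f → b [J]
  [24:0] imm=0 = #0
  target = base 0x9c98 + off 0x10 + 4 + imm 0 = 0x9cac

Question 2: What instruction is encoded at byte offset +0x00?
cpl si

+0x00: 00 00 00 cb ⇒ word 0xcb000000 (little)
  top 7b → 0x65 → cpl [R]
  [24:22] rd=4 = si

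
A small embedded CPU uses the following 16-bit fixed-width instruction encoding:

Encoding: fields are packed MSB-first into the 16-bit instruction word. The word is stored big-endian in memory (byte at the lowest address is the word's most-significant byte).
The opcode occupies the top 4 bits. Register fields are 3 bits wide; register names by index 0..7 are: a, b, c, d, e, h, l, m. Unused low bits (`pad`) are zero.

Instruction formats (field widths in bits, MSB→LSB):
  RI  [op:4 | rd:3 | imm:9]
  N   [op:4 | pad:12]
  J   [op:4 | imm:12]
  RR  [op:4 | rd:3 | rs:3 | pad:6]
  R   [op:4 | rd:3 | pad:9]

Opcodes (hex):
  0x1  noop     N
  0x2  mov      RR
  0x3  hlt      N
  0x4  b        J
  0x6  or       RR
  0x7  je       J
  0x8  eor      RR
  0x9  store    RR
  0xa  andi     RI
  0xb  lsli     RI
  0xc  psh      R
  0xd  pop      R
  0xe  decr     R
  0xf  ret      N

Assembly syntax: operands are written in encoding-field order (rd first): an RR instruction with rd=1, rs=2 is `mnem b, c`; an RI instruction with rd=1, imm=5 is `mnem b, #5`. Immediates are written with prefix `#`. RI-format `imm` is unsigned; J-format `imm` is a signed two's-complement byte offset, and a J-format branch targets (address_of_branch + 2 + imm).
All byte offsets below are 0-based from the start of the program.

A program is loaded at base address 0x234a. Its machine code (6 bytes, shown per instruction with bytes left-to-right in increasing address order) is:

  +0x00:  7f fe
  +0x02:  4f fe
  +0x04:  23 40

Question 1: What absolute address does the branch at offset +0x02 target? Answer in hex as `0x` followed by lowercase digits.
0x234c

+0x02: 4f fe ⇒ word 0x4ffe (big)
  top 4b → 0x4 → b [J]
  [11:0] imm=4094 (s12→-2) = #-2
  target = base 0x234a + off 0x02 + 2 + imm -2 = 0x234c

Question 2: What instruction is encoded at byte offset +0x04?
+0x04: 23 40 ⇒ word 0x2340 (big)
  opcode bits[15:12]=0x2: mov/RR
  rd@[11:9]=0x1 ⇒ b
  rs@[8:6]=0x5 ⇒ h

mov b, h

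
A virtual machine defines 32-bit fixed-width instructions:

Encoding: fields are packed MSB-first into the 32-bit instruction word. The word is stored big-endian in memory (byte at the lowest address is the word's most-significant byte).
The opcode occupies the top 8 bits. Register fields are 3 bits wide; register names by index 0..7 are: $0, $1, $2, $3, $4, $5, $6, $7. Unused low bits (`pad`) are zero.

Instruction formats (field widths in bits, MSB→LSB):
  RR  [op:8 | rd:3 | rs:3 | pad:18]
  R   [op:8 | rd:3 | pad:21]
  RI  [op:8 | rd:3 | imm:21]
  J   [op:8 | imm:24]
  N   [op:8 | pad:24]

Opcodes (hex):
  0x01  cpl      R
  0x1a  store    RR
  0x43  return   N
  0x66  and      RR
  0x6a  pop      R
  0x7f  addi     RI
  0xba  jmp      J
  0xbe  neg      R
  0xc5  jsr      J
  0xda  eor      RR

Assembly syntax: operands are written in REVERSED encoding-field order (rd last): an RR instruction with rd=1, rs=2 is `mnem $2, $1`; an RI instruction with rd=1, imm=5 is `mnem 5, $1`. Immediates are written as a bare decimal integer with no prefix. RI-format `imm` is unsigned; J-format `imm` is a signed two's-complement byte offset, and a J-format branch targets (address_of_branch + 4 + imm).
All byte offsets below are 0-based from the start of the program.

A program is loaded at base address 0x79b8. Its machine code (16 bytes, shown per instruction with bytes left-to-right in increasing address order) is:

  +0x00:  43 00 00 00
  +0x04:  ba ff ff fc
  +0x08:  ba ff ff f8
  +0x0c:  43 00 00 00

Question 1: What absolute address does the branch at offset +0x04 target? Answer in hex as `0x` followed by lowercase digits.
0x79bc

@+04  big-endian(ba ff ff fc) = 0xbafffffc
  top 8b → 0xba → jmp [J]
  imm: (w>>0)&0xffffff=0xfffffc (s24→-4) → -4
  target = base 0x79b8 + off 0x04 + 4 + imm -4 = 0x79bc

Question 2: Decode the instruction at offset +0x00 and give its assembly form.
return

@+00  big-endian(43 00 00 00) = 0x43000000
  op=0x43000000>>24=0x43 ⇒ return (N)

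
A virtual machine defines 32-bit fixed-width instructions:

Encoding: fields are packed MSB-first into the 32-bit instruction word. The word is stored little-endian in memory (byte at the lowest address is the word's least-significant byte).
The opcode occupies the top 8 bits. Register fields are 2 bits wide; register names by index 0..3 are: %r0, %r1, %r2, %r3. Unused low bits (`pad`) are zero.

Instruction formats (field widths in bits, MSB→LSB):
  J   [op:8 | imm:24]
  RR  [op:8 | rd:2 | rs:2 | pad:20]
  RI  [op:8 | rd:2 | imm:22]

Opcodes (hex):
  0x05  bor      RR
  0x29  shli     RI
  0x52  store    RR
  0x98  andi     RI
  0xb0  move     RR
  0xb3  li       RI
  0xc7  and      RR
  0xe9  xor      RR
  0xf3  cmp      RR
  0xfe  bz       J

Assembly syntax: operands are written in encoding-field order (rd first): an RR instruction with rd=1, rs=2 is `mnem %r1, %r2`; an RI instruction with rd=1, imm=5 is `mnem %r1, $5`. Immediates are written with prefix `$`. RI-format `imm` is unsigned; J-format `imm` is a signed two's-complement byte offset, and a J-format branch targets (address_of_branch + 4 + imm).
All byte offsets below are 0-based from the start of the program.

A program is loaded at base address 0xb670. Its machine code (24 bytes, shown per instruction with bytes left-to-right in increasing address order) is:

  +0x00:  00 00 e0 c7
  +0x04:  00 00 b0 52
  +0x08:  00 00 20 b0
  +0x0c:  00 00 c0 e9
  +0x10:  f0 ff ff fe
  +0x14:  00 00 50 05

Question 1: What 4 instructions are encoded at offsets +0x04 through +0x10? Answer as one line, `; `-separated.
store %r2, %r3; move %r0, %r2; xor %r3, %r0; bz $-16

+0x04: 00 00 b0 52 ⇒ word 0x52b00000 (little)
  opcode bits[31:24]=0x52: store/RR
  rd@[23:22]=0x2 ⇒ %r2
  rs@[21:20]=0x3 ⇒ %r3
+0x08: 00 00 20 b0 ⇒ word 0xb0200000 (little)
  opcode bits[31:24]=0xb0: move/RR
  rd@[23:22]=0x0 ⇒ %r0
  rs@[21:20]=0x2 ⇒ %r2
+0x0c: 00 00 c0 e9 ⇒ word 0xe9c00000 (little)
  opcode bits[31:24]=0xe9: xor/RR
  rd@[23:22]=0x3 ⇒ %r3
  rs@[21:20]=0x0 ⇒ %r0
+0x10: f0 ff ff fe ⇒ word 0xfefffff0 (little)
  opcode bits[31:24]=0xfe: bz/J
  imm@[23:0]=0xfffff0 (s24→-16) ⇒ $-16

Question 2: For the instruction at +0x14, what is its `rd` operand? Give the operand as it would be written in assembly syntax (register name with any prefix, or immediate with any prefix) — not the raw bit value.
off 0x14: read 00 00 50 05 as little → 0x05500000
  op=0x05500000>>24=0x5 ⇒ bor (RR)
  rd: (w>>22)&0x3=0x1 → %r1
  rs: (w>>20)&0x3=0x1 → %r1

%r1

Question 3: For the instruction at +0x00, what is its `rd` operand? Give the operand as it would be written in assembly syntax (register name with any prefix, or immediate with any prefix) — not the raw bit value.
%r3

off 0x00: read 00 00 e0 c7 as little → 0xc7e00000
  top 8b → 0xc7 → and [RR]
  rd: (w>>22)&0x3=0x3 → %r3
  rs: (w>>20)&0x3=0x2 → %r2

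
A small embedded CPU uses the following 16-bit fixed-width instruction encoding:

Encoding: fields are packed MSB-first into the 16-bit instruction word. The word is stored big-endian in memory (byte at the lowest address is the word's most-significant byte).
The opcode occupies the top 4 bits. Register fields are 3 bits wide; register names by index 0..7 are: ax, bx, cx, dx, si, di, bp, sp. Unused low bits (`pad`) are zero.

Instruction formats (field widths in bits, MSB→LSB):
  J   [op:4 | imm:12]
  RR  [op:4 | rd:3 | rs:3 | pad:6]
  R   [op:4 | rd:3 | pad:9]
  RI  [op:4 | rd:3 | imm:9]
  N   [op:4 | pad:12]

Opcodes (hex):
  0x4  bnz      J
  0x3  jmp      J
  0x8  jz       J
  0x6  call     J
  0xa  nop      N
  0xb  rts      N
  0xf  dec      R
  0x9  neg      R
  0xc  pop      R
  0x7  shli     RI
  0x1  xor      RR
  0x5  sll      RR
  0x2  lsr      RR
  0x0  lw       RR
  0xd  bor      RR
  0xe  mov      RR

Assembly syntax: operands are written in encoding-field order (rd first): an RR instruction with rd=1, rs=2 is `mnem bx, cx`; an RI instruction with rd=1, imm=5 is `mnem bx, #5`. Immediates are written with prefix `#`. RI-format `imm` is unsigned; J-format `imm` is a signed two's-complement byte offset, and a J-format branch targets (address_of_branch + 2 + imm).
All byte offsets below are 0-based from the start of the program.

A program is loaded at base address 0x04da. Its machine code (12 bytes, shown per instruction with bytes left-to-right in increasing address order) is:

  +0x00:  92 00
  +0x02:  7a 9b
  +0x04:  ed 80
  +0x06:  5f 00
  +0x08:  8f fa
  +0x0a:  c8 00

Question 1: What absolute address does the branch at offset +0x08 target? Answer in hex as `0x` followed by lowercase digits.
@+08  big-endian(8f fa) = 0x8ffa
  top 4b → 0x8 → jz [J]
  [11:0] imm=4090 (s12→-6) = #-6
  target = base 0x04da + off 0x08 + 2 + imm -6 = 0x04de

0x04de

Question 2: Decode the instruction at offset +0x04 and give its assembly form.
mov bp, bp

[04] ed 80 → 0xed80
  op=0xed80>>12=0xe ⇒ mov (RR)
  [11:9] rd=6 = bp
  [8:6] rs=6 = bp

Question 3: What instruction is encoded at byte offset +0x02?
off 0x02: read 7a 9b as big → 0x7a9b
  opcode bits[15:12]=0x7: shli/RI
  rd: (w>>9)&0x7=0x5 → di
  imm: (w>>0)&0x1ff=0x9b → #155

shli di, #155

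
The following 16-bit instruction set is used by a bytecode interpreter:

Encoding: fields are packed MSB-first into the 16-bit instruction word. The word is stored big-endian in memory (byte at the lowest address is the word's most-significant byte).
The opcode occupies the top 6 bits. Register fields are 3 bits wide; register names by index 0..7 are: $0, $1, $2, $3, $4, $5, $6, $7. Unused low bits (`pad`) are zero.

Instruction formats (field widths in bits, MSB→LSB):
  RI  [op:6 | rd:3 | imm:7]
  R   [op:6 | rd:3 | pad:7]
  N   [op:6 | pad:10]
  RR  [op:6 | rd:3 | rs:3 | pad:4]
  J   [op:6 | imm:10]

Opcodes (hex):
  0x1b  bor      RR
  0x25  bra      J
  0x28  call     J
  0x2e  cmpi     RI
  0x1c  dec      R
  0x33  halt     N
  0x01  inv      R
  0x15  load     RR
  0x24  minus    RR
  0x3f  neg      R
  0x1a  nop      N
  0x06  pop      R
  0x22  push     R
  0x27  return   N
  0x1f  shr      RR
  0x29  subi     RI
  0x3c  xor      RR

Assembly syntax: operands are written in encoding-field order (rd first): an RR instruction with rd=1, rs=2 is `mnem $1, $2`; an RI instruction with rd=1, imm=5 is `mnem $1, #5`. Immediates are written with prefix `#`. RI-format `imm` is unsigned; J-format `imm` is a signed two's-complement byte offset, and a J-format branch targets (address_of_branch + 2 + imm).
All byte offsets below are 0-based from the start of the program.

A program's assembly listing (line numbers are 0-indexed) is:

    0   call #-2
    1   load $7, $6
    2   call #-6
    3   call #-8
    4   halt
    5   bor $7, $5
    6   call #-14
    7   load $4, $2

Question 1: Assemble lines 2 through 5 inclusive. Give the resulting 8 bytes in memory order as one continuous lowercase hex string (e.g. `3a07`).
2. call fields op=0x28:6|imm=-6:10 → word a3fah → a3 fa
3. call fields op=0x28:6|imm=-8:10 → word a3f8h → a3 f8
4. halt fields op=0x33:6|pad=0:10 → word cc00h → cc 00
5. bor fields op=0x1b:6|rd=7:3|rs=5:3|pad=0:4 → word 6fd0h → 6f d0

a3faa3f8cc006fd0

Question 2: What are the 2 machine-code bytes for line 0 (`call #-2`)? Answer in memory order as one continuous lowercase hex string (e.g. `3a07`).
L0: call op=0x28:6|imm=-2:10 ⇒ 0xa3fe ⇒ big a3 fe

a3fe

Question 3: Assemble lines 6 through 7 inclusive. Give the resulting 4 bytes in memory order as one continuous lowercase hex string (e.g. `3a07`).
line 6 (call): pack op=0x28:6|imm=-14:10 = 0xa3f2; big→ a3 f2
line 7 (load): pack op=0x15:6|rd=4:3|rs=2:3|pad=0:4 = 0x5620; big→ 56 20

a3f25620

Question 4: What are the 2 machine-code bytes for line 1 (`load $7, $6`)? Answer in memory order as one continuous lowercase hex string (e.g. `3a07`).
L1: load op=0x15:6|rd=7:3|rs=6:3|pad=0:4 ⇒ 0x57e0 ⇒ big 57 e0

57e0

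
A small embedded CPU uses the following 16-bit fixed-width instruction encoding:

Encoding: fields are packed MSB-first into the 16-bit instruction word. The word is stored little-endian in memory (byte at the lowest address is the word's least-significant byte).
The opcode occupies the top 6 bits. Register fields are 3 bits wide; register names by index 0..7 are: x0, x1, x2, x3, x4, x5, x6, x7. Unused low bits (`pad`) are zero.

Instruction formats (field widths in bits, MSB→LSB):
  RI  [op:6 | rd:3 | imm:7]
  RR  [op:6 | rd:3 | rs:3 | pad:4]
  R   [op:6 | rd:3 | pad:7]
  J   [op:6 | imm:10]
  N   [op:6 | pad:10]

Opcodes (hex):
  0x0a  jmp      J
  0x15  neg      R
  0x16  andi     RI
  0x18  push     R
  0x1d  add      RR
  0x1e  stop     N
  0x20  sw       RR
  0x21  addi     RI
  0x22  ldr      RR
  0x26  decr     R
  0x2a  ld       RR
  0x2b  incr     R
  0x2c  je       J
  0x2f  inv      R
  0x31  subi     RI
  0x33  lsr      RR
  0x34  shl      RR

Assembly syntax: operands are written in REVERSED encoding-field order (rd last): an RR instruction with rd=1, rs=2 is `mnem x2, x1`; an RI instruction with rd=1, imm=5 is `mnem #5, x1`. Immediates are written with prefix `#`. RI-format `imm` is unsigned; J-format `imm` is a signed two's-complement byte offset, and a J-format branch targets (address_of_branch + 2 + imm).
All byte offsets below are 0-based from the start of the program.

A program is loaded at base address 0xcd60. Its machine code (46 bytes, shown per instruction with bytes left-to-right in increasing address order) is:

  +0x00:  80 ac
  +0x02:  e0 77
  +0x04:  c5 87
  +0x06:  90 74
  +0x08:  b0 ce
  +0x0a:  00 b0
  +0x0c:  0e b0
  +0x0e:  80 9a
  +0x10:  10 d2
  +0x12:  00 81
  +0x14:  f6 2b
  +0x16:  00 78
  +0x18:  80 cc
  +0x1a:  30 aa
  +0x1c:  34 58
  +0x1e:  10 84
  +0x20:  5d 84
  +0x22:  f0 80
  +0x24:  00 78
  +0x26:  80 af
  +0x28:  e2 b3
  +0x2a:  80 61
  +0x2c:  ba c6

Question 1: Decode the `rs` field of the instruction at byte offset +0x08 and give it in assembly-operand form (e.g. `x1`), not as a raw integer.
x3

+0x08: b0 ce ⇒ word 0xceb0 (little)
  opcode bits[15:10]=0x33: lsr/RR
  rd: (w>>7)&0x7=0x5 → x5
  rs: (w>>4)&0x7=0x3 → x3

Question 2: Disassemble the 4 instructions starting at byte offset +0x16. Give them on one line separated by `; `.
stop; lsr x0, x1; ld x3, x4; andi #52, x0

+0x16: 00 78 ⇒ word 0x7800 (little)
  top 6b → 0x1e → stop [N]
+0x18: 80 cc ⇒ word 0xcc80 (little)
  top 6b → 0x33 → lsr [RR]
  rd@[9:7]=0x1 ⇒ x1
  rs@[6:4]=0x0 ⇒ x0
+0x1a: 30 aa ⇒ word 0xaa30 (little)
  top 6b → 0x2a → ld [RR]
  rd@[9:7]=0x4 ⇒ x4
  rs@[6:4]=0x3 ⇒ x3
+0x1c: 34 58 ⇒ word 0x5834 (little)
  top 6b → 0x16 → andi [RI]
  rd@[9:7]=0x0 ⇒ x0
  imm@[6:0]=0x34 ⇒ #52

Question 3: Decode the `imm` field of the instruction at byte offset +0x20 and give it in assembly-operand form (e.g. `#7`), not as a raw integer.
+0x20: 5d 84 ⇒ word 0x845d (little)
  op=0x845d>>10=0x21 ⇒ addi (RI)
  [9:7] rd=0 = x0
  [6:0] imm=93 = #93

#93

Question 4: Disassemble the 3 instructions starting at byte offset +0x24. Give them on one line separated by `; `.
[24] 00 78 → 0x7800
  op=0x7800>>10=0x1e ⇒ stop (N)
[26] 80 af → 0xaf80
  op=0xaf80>>10=0x2b ⇒ incr (R)
  [9:7] rd=7 = x7
[28] e2 b3 → 0xb3e2
  op=0xb3e2>>10=0x2c ⇒ je (J)
  [9:0] imm=994 (s10→-30) = #-30

stop; incr x7; je #-30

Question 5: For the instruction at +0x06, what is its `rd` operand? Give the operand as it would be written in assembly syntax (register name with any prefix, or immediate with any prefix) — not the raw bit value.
+0x06: 90 74 ⇒ word 0x7490 (little)
  op=0x7490>>10=0x1d ⇒ add (RR)
  rd: (w>>7)&0x7=0x1 → x1
  rs: (w>>4)&0x7=0x1 → x1

x1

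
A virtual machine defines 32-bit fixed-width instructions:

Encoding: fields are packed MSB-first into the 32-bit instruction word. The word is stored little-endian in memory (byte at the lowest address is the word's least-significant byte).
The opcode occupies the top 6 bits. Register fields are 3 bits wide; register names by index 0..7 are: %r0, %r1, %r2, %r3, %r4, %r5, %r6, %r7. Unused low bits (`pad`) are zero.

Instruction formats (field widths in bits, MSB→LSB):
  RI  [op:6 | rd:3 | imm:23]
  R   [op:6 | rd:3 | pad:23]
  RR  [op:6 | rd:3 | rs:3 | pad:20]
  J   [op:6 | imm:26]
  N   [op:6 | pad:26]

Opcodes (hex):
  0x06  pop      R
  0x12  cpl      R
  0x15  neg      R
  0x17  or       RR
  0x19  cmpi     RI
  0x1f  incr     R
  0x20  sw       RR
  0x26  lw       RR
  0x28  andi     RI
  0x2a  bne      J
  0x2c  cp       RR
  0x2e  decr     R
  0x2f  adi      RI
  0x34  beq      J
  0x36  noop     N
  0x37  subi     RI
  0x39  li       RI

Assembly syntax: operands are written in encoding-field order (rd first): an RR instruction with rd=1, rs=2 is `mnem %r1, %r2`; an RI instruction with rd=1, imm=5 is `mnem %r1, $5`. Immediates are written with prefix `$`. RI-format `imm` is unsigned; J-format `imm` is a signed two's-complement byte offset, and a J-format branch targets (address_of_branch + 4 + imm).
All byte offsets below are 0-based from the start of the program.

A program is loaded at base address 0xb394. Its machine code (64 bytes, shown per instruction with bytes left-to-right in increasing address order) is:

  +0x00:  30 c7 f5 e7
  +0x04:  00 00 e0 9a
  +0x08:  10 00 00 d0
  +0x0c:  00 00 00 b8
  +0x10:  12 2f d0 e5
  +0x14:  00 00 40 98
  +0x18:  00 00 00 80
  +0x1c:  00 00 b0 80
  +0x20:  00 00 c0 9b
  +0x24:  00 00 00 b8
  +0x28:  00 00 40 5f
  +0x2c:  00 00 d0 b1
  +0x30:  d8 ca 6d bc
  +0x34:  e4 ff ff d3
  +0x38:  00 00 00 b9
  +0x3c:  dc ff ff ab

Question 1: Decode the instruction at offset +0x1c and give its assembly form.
off 0x1c: read 00 00 b0 80 as little → 0x80b00000
  op=0x80b00000>>26=0x20 ⇒ sw (RR)
  [25:23] rd=1 = %r1
  [22:20] rs=3 = %r3

sw %r1, %r3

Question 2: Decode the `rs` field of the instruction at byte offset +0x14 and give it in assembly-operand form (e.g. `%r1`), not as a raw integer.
%r4

[14] 00 00 40 98 → 0x98400000
  op=0x98400000>>26=0x26 ⇒ lw (RR)
  rd: (w>>23)&0x7=0x0 → %r0
  rs: (w>>20)&0x7=0x4 → %r4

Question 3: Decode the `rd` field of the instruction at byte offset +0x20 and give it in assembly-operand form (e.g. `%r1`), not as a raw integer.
off 0x20: read 00 00 c0 9b as little → 0x9bc00000
  op=0x9bc00000>>26=0x26 ⇒ lw (RR)
  rd: (w>>23)&0x7=0x7 → %r7
  rs: (w>>20)&0x7=0x4 → %r4

%r7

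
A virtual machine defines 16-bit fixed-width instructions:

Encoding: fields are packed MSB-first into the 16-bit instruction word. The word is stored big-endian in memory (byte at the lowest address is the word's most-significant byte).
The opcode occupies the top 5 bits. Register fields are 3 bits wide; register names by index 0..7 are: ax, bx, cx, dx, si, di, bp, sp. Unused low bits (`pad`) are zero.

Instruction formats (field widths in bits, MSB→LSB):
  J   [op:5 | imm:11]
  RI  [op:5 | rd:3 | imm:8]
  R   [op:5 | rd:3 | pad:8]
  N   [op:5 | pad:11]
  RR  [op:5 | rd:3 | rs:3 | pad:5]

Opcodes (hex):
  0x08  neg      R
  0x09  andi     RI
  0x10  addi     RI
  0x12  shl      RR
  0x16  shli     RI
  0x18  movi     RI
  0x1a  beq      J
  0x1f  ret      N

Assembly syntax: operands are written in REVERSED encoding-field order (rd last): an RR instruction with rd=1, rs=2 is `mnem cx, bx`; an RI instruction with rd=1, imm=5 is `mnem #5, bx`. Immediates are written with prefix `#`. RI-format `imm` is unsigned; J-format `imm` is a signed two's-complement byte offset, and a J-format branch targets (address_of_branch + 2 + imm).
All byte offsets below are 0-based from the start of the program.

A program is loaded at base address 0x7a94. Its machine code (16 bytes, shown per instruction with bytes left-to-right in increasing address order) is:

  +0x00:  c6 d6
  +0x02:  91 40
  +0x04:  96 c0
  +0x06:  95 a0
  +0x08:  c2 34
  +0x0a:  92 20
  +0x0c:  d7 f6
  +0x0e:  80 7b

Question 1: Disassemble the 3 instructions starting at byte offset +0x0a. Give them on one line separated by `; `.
@+0a  big-endian(92 20) = 0x9220
  op=0x9220>>11=0x12 ⇒ shl (RR)
  [10:8] rd=2 = cx
  [7:5] rs=1 = bx
@+0c  big-endian(d7 f6) = 0xd7f6
  op=0xd7f6>>11=0x1a ⇒ beq (J)
  [10:0] imm=2038 (s11→-10) = #-10
@+0e  big-endian(80 7b) = 0x807b
  op=0x807b>>11=0x10 ⇒ addi (RI)
  [10:8] rd=0 = ax
  [7:0] imm=123 = #123

shl bx, cx; beq #-10; addi #123, ax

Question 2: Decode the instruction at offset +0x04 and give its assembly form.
off 0x04: read 96 c0 as big → 0x96c0
  op=0x96c0>>11=0x12 ⇒ shl (RR)
  [10:8] rd=6 = bp
  [7:5] rs=6 = bp

shl bp, bp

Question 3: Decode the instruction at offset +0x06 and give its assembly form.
@+06  big-endian(95 a0) = 0x95a0
  top 5b → 0x12 → shl [RR]
  [10:8] rd=5 = di
  [7:5] rs=5 = di

shl di, di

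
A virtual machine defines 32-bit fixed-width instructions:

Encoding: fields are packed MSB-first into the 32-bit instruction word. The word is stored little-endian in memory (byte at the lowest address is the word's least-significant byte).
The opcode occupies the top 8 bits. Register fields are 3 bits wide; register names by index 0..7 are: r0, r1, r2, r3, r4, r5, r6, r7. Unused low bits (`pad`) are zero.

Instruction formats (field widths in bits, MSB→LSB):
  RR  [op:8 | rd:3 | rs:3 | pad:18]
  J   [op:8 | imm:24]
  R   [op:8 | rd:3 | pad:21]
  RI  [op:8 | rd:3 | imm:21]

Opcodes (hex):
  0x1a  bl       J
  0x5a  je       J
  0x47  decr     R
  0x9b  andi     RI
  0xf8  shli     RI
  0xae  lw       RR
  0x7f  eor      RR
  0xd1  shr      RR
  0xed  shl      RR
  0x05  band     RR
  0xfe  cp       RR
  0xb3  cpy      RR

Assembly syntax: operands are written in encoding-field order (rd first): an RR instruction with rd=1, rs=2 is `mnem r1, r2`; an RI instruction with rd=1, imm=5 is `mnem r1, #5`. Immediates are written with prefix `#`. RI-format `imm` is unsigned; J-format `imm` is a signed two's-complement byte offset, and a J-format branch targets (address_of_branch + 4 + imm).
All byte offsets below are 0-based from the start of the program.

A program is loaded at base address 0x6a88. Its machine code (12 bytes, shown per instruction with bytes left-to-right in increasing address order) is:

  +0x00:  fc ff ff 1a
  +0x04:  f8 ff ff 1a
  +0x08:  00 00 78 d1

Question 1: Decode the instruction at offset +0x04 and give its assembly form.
@+04  little-endian(f8 ff ff 1a) = 0x1afffff8
  op=0x1afffff8>>24=0x1a ⇒ bl (J)
  [23:0] imm=16777208 (s24→-8) = #-8

bl #-8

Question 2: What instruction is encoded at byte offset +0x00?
+0x00: fc ff ff 1a ⇒ word 0x1afffffc (little)
  top 8b → 0x1a → bl [J]
  [23:0] imm=16777212 (s24→-4) = #-4

bl #-4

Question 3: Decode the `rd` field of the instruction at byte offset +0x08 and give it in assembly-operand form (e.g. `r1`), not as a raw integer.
r3

[08] 00 00 78 d1 → 0xd1780000
  opcode bits[31:24]=0xd1: shr/RR
  rd@[23:21]=0x3 ⇒ r3
  rs@[20:18]=0x6 ⇒ r6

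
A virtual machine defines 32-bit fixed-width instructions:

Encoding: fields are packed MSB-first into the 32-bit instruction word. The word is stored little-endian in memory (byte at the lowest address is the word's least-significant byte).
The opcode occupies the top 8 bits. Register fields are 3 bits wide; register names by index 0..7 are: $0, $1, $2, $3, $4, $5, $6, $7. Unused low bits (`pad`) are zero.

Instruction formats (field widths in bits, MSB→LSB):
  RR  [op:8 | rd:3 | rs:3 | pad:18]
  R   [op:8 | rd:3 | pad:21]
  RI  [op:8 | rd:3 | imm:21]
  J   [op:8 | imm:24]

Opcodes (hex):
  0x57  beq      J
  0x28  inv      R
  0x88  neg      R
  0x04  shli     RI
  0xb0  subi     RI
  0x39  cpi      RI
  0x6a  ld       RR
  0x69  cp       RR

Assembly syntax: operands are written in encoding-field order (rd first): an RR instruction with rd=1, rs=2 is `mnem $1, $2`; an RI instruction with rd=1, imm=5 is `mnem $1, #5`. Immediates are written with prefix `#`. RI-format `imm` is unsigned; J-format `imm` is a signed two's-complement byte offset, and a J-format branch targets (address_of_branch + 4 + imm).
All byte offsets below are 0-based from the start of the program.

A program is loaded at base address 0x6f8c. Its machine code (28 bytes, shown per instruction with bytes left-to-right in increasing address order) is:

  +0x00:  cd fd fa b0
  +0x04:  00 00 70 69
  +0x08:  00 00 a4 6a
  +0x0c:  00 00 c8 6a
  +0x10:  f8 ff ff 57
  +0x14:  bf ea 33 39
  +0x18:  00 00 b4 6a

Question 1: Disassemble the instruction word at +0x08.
[08] 00 00 a4 6a → 0x6aa40000
  opcode bits[31:24]=0x6a: ld/RR
  [23:21] rd=5 = $5
  [20:18] rs=1 = $1

ld $5, $1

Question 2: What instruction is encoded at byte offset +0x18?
ld $5, $5

[18] 00 00 b4 6a → 0x6ab40000
  opcode bits[31:24]=0x6a: ld/RR
  rd@[23:21]=0x5 ⇒ $5
  rs@[20:18]=0x5 ⇒ $5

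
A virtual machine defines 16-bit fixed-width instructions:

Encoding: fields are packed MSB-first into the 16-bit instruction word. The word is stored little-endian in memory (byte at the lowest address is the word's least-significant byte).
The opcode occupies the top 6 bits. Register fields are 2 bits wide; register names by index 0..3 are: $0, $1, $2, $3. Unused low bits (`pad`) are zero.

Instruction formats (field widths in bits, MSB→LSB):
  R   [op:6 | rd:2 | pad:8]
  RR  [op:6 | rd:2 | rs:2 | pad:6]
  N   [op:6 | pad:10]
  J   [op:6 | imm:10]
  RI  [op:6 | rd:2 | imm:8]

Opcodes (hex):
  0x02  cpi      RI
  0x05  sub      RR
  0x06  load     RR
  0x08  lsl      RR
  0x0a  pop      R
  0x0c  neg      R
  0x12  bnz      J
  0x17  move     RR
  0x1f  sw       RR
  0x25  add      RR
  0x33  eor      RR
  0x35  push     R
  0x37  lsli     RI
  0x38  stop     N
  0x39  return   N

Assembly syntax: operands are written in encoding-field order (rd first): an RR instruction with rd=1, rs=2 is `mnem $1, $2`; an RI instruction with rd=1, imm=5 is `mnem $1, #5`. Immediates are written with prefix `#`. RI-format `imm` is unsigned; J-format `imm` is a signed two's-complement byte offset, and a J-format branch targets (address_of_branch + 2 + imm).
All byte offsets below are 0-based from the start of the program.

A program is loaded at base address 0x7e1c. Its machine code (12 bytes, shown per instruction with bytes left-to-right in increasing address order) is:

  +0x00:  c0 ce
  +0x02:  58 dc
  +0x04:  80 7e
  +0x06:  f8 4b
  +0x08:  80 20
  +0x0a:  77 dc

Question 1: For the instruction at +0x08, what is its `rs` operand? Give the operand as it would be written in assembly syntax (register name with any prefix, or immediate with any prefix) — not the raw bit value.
[08] 80 20 → 0x2080
  top 6b → 0x8 → lsl [RR]
  rd@[9:8]=0x0 ⇒ $0
  rs@[7:6]=0x2 ⇒ $2

$2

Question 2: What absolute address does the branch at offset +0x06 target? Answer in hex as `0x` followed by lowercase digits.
+0x06: f8 4b ⇒ word 0x4bf8 (little)
  op=0x4bf8>>10=0x12 ⇒ bnz (J)
  [9:0] imm=1016 (s10→-8) = #-8
  target = base 0x7e1c + off 0x06 + 2 + imm -8 = 0x7e1c

0x7e1c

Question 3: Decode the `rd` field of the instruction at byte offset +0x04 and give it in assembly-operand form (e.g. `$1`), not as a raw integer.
off 0x04: read 80 7e as little → 0x7e80
  opcode bits[15:10]=0x1f: sw/RR
  rd: (w>>8)&0x3=0x2 → $2
  rs: (w>>6)&0x3=0x2 → $2

$2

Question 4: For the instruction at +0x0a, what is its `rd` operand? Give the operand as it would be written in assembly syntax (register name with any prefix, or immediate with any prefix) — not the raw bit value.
+0x0a: 77 dc ⇒ word 0xdc77 (little)
  op=0xdc77>>10=0x37 ⇒ lsli (RI)
  rd: (w>>8)&0x3=0x0 → $0
  imm: (w>>0)&0xff=0x77 → #119

$0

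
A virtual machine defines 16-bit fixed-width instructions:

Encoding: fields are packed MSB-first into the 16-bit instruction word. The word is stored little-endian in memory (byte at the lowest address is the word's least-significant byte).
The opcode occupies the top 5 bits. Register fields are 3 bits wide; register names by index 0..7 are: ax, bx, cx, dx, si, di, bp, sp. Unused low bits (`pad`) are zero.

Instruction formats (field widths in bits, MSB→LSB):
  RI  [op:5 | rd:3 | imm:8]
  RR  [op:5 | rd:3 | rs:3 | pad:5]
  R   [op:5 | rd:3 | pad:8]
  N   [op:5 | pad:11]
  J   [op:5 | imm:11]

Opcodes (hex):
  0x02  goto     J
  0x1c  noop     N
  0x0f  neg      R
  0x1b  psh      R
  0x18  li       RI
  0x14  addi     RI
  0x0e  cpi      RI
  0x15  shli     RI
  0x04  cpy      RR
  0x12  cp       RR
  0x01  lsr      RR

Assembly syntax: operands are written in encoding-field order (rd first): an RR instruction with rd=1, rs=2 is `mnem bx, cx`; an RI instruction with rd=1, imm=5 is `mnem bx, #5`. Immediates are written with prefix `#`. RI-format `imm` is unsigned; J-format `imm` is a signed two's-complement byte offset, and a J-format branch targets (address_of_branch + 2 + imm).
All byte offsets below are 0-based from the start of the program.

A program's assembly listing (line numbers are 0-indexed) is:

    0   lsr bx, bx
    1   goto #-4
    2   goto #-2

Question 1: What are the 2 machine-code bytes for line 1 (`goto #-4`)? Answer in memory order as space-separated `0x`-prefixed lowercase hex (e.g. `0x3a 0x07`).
L1: goto op=0x2:5|imm=-4:11 ⇒ 0x17fc ⇒ little fc 17

0xfc 0x17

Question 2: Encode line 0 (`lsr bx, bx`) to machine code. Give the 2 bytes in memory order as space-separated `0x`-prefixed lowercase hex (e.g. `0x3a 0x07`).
0. lsr fields op=0x1:5|rd=1:3|rs=1:3|pad=0:5 → word 0920h → 20 09

0x20 0x09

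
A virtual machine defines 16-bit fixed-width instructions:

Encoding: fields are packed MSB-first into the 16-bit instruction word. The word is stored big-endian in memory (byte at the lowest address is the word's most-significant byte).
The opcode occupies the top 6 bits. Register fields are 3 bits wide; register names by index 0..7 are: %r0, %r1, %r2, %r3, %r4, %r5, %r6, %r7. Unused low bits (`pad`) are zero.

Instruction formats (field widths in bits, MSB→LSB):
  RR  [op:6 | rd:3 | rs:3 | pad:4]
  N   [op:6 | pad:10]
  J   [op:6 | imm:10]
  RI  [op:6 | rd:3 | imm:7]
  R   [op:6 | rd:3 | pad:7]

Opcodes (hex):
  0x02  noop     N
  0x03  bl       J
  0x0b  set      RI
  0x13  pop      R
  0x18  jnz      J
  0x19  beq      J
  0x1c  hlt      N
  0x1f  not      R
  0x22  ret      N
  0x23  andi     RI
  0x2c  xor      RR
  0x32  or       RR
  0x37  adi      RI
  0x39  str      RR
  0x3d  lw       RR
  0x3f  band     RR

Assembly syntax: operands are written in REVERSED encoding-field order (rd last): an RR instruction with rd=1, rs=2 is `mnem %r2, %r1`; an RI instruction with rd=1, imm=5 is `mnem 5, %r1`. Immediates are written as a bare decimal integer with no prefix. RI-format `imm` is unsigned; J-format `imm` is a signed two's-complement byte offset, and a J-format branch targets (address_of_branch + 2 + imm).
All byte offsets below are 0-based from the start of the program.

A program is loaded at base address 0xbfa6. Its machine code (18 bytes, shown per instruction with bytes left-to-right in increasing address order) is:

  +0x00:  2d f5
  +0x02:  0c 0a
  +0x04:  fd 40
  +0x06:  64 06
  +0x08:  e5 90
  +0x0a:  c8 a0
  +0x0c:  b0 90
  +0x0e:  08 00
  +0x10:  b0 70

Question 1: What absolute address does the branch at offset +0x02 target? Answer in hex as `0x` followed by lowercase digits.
[02] 0c 0a → 0x0c0a
  top 6b → 0x3 → bl [J]
  imm: (w>>0)&0x3ff=0xa → 10
  target = base 0xbfa6 + off 0x02 + 2 + imm 10 = 0xbfb4

0xbfb4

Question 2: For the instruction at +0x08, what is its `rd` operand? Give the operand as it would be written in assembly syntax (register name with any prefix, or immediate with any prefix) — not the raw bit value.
[08] e5 90 → 0xe590
  top 6b → 0x39 → str [RR]
  rd: (w>>7)&0x7=0x3 → %r3
  rs: (w>>4)&0x7=0x1 → %r1

%r3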